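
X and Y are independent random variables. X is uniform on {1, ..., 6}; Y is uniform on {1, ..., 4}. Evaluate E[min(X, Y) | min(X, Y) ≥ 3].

Outcomes with min(X, Y) ≥ 3: (3,3), (3,4), (4,3), (4,4), (5,3), (5,4), (6,3), (6,4), each with probability 1/24.
E[min(X, Y) | min(X, Y) ≥ 3] = (3 + 3 + 3 + 4 + 3 + 4 + 3 + 4) / 8 = 27/8.

27/8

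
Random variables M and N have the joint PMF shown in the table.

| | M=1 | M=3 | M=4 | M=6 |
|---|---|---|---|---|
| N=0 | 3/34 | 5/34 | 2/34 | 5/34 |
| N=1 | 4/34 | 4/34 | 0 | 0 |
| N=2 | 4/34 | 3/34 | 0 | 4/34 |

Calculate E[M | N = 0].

56/15

P(N = 0) = 15/34.
Σ M·P over the event = 1·(3/34) + 3·(5/34) + 4·(2/34) + 6·(5/34) = 28/17.
E[M | N = 0] = (28/17) / (15/34) = 56/15.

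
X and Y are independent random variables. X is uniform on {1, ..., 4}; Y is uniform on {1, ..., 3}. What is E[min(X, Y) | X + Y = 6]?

P(X + Y = 6) = 1/6.
Summing min(X,Y)·P(x,y) over outcomes with X + Y = 6 gives 5/12.
E[min(X, Y) | X + Y = 6] = (5/12) / (1/6) = 5/2.

5/2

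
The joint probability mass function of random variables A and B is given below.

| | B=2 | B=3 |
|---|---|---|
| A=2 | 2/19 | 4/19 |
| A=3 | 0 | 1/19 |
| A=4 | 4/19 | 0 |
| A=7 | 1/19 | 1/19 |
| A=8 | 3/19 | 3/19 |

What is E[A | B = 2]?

51/10

P(B = 2) = 10/19.
Σ A·P over the event = 2·(2/19) + 4·(4/19) + 7·(1/19) + 8·(3/19) = 51/19.
E[A | B = 2] = (51/19) / (10/19) = 51/10.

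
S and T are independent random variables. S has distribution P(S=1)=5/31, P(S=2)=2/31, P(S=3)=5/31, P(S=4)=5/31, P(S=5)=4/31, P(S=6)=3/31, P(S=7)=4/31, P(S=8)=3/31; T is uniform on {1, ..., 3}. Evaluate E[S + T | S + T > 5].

449/57

P(S + T > 5) = 19/31.
Summing (S+T)·P(x,y) over outcomes with S + T > 5 gives 449/93.
E[S + T | S + T > 5] = (449/93) / (19/31) = 449/57.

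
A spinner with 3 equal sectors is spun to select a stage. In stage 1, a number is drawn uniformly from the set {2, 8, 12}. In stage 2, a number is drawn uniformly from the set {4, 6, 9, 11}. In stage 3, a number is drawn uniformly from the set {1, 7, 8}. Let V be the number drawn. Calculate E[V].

121/18

E[V | stage 1] = (2+8+12)/3 = 22/3.
E[V | stage 2] = (4+6+9+11)/4 = 15/2.
E[V | stage 3] = (1+7+8)/3 = 16/3.
By the law of total expectation,
E[V] = (1/3)·(22/3) + (1/3)·(15/2) + (1/3)·(16/3) = 121/18.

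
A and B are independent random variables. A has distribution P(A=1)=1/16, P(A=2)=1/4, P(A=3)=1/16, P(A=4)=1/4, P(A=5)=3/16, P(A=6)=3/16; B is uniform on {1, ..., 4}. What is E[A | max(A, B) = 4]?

38/11

P(max(A, B) = 4) = 11/32.
Summing A·P(x,y) over outcomes with max(A, B) = 4 gives 19/16.
E[A | max(A, B) = 4] = (19/16) / (11/32) = 38/11.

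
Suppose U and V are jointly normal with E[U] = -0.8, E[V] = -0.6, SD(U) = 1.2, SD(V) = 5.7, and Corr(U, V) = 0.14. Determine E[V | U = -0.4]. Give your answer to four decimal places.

-0.3340

E[V | U=x] = μ_V + ρ(σ_V/σ_U)(x − μ_U) for jointly normal variables.
E[V | U=-0.4] = -0.6 + (0.14)·(5.7/1.2)·(-0.4 − (-0.8)) = -0.6 + (0.665)·(0.4) = -0.3340.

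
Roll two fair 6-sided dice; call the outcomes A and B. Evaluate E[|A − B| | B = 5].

Outcomes with B = 5: (1,5), (2,5), (3,5), (4,5), (5,5), (6,5), each with probability 1/36.
E[|A − B| | B = 5] = (4 + 3 + 2 + 1 + 0 + 1) / 6 = 11/6.

11/6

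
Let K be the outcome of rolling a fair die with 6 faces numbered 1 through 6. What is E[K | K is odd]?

3

Given K is odd, K is equally likely to be any of {1, 3, 5}.
E[K | K is odd] = (1 + 3 + 5) / 3 = 3.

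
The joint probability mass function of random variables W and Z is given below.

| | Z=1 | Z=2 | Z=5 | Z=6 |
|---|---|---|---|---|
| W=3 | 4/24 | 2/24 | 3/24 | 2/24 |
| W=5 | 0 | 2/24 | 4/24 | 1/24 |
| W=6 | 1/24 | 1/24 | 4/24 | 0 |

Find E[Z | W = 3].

35/11

P(W = 3) = 11/24.
Σ Z·P over the event = 1·(4/24) + 2·(2/24) + 5·(3/24) + 6·(2/24) = 35/24.
E[Z | W = 3] = (35/24) / (11/24) = 35/11.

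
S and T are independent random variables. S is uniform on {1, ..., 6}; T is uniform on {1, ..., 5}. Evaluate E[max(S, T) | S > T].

P(S > T) = 1/2.
Summing max(S,T)·P(x,y) over outcomes with S > T gives 7/3.
E[max(S, T) | S > T] = (7/3) / (1/2) = 14/3.

14/3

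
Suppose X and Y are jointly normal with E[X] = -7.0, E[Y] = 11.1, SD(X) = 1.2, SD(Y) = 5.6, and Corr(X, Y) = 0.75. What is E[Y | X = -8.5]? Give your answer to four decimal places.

The regression of Y on X has slope ρ·σ_Y/σ_X and passes through (μ_X, μ_Y).
E[Y | X=-8.5] = 11.1 + (0.75)·(5.6/1.2)·(-8.5 − (-7.0)) = 11.1 + (3.5)·(-1.5) = 5.8500.

5.8500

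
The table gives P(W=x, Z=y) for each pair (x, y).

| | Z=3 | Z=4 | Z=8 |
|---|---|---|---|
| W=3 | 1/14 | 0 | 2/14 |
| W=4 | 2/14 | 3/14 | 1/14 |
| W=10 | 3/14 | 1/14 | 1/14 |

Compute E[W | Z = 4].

P(Z = 4) = 2/7.
Summing W·P(W=x,Z=y) over the conditioning event gives 11/7.
E[W | Z = 4] = (11/7) / (2/7) = 11/2.

11/2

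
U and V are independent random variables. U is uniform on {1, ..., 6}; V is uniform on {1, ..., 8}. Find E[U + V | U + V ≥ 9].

P(U + V ≥ 9) = 7/16.
Summing (U+V)·P(x,y) over outcomes with U + V ≥ 9 gives 14/3.
E[U + V | U + V ≥ 9] = (14/3) / (7/16) = 32/3.

32/3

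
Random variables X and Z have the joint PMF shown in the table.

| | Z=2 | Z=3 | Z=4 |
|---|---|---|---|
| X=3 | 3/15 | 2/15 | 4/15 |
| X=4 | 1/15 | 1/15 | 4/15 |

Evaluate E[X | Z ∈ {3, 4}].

38/11

P(Z ∈ {3, 4}) = 11/15.
Σ X·P over the event = 3·(2/15) + 3·(4/15) + 4·(1/15) + 4·(4/15) = 38/15.
E[X | Z ∈ {3, 4}] = (38/15) / (11/15) = 38/11.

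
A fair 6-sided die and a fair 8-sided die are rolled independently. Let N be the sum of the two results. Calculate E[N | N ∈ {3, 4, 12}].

P(N ∈ {3, 4, 12}) = 1/6.
Σ over the event: 3·1/24 + 4·1/16 + 12·1/16 = 9/8.
E[N | N ∈ {3, 4, 12}] = (9/8) / (1/6) = 27/4.

27/4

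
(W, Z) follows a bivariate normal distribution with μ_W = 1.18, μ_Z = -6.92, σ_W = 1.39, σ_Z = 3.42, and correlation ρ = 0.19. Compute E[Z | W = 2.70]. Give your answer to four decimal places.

-6.2094

E[Z | W=x] = μ_Z + ρ(σ_Z/σ_W)(x − μ_W) for jointly normal variables.
E[Z | W=2.70] = -6.92 + (0.19)·(3.42/1.39)·(2.70 − (1.18)) = -6.92 + (0.46748)·(1.52) = -6.2094.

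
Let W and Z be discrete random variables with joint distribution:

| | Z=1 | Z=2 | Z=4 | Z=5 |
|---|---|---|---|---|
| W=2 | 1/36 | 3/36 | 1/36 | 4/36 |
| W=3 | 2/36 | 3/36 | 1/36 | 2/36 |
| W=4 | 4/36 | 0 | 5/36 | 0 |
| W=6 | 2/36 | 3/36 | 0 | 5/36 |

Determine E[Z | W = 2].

31/9

P(W = 2) = 1/4.
Σ Z·P over the event = 1·(1/36) + 2·(3/36) + 4·(1/36) + 5·(4/36) = 31/36.
E[Z | W = 2] = (31/36) / (1/4) = 31/9.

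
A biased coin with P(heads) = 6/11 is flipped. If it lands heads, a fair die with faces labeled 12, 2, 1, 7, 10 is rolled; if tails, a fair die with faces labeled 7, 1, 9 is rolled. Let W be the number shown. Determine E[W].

E[W | heads] = (12+2+1+7+10)/5 = 32/5.
E[W | tails] = (7+1+9)/3 = 17/3.
E[W] = (6/11)·(32/5) + (5/11)·(17/3) = 91/15.

91/15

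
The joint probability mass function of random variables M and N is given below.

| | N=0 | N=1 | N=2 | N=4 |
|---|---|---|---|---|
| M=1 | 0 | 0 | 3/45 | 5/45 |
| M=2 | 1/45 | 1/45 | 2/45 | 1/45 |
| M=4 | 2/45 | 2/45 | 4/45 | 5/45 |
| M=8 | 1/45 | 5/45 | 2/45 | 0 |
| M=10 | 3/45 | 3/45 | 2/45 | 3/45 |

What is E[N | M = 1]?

13/4

P(M = 1) = 8/45.
Summing N·P(M=x,N=y) over the conditioning event gives 26/45.
E[N | M = 1] = (26/45) / (8/45) = 13/4.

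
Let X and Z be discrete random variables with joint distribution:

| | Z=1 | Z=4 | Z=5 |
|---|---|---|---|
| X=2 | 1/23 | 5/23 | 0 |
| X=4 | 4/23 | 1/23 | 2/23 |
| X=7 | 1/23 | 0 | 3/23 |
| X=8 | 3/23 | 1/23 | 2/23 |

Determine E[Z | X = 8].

17/6

P(X = 8) = 6/23.
Σ Z·P over the event = 1·(3/23) + 4·(1/23) + 5·(2/23) = 17/23.
E[Z | X = 8] = (17/23) / (6/23) = 17/6.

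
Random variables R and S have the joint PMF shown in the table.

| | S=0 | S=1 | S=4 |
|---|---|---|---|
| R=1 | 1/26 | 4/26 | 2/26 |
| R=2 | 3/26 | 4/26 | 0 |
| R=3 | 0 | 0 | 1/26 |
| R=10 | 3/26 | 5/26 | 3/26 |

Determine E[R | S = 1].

P(S = 1) = 1/2.
Summing R·P(R=x,S=y) over the conditioning event gives 31/13.
E[R | S = 1] = (31/13) / (1/2) = 62/13.

62/13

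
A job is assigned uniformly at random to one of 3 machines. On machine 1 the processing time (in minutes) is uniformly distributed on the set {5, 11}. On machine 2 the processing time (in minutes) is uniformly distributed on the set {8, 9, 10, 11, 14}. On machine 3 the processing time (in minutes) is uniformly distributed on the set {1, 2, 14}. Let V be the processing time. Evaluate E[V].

E[V | machine 1] = (5+11)/2 = 8.
E[V | machine 2] = (8+9+10+11+14)/5 = 52/5.
E[V | machine 3] = (1+2+14)/3 = 17/3.
By the law of total expectation,
E[V] = (1/3)·(8) + (1/3)·(52/5) + (1/3)·(17/3) = 361/45.

361/45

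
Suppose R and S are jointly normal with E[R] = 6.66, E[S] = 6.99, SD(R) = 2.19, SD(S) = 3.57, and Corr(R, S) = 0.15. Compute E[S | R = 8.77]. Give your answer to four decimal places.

The regression of S on R has slope ρ·σ_S/σ_R and passes through (μ_R, μ_S).
E[S | R=8.77] = 6.99 + (0.15)·(3.57/2.19)·(8.77 − (6.66)) = 6.99 + (0.24452)·(2.11) = 7.5059.

7.5059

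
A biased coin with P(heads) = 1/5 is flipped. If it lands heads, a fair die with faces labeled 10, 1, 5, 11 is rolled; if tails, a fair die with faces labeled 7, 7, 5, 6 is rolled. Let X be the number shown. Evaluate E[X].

E[X | heads] = (10+1+5+11)/4 = 27/4.
E[X | tails] = (7+7+5+6)/4 = 25/4.
By the law of total expectation,
E[X] = (1/5)·(27/4) + (4/5)·(25/4) = 127/20.

127/20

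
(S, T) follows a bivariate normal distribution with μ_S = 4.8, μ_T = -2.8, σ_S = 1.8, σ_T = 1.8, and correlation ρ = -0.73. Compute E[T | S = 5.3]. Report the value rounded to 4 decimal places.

The regression of T on S has slope ρ·σ_T/σ_S and passes through (μ_S, μ_T).
E[T | S=5.3] = -2.8 + (-0.73)·(1.8/1.8)·(5.3 − (4.8)) = -2.8 + (-0.73)·(0.5) = -3.1650.

-3.1650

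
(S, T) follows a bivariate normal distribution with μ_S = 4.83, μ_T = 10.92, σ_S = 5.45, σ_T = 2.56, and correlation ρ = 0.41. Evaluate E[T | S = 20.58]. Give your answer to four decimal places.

13.9532

For a bivariate normal, E[T | S=x] = μ_T + ρ·(σ_T/σ_S)·(x − μ_S).
E[T | S=20.58] = 10.92 + (0.41)·(2.56/5.45)·(20.58 − (4.83)) = 10.92 + (0.192587)·(15.75) = 13.9532.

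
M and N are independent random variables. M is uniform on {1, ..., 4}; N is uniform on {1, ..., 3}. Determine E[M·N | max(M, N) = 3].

P(max(M, N) = 3) = 5/12.
Summing MN·P(x,y) over outcomes with max(M, N) = 3 gives 9/4.
E[M·N | max(M, N) = 3] = (9/4) / (5/12) = 27/5.

27/5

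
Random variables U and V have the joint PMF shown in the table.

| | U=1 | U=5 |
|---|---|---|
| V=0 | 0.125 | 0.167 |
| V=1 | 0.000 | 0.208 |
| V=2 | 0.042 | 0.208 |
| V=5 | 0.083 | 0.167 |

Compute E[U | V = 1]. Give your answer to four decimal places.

P(V = 1) = 0.208.
Summing U·P(U=x,V=y) over the conditioning event gives 1.040.
E[U | V = 1] = (1.040) / (0.208) = 5.0000.

5.0000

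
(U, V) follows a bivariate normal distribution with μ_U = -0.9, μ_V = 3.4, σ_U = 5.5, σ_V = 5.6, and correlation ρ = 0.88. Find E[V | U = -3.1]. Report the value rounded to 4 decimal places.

1.4288

The regression of V on U has slope ρ·σ_V/σ_U and passes through (μ_U, μ_V).
E[V | U=-3.1] = 3.4 + (0.88)·(5.6/5.5)·(-3.1 − (-0.9)) = 3.4 + (0.896)·(-2.2) = 1.4288.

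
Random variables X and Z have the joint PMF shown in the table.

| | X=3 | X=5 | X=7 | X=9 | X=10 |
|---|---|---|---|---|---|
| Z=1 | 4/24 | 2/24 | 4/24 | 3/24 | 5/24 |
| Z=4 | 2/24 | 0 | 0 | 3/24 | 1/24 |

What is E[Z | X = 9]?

P(X = 9) = 1/4.
Σ Z·P over the event = 1·(3/24) + 4·(3/24) = 5/8.
E[Z | X = 9] = (5/8) / (1/4) = 5/2.

5/2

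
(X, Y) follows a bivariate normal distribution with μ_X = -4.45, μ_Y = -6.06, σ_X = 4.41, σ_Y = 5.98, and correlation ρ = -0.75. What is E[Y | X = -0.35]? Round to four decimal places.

-10.2297

E[Y | X=x] = μ_Y + ρ(σ_Y/σ_X)(x − μ_X) for jointly normal variables.
E[Y | X=-0.35] = -6.06 + (-0.75)·(5.98/4.41)·(-0.35 − (-4.45)) = -6.06 + (-1.017)·(4.1) = -10.2297.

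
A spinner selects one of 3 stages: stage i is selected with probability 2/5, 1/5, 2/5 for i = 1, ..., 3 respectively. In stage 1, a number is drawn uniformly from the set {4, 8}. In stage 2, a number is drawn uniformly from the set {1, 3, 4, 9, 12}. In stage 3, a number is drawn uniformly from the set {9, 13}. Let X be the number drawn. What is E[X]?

E[X | stage 1] = (4+8)/2 = 6.
E[X | stage 2] = (1+3+4+9+12)/5 = 29/5.
E[X | stage 3] = (9+13)/2 = 11.
By the law of total expectation,
E[X] = (2/5)·(6) + (1/5)·(29/5) + (2/5)·(11) = 199/25.

199/25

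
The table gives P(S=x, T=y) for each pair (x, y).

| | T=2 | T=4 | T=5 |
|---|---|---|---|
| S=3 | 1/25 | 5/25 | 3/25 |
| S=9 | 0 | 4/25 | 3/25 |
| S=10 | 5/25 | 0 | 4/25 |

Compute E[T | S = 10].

10/3

P(S = 10) = 9/25.
Σ T·P over the event = 2·(5/25) + 5·(4/25) = 6/5.
E[T | S = 10] = (6/5) / (9/25) = 10/3.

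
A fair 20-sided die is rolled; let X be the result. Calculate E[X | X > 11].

16

Given X > 11, X is equally likely to be any of {12, 13, 14, 15, 16, 17, 18, 19, 20}.
E[X | X > 11] = (12 + 13 + 14 + 15 + 16 + 17 + 18 + 19 + 20) / 9 = 16.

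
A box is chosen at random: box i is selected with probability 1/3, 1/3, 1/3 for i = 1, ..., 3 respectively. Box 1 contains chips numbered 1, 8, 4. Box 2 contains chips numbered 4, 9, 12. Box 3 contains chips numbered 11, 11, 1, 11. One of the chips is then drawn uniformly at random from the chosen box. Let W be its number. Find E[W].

E[W | box 1] = (1+8+4)/3 = 13/3.
E[W | box 2] = (4+9+12)/3 = 25/3.
E[W | box 3] = (11+11+1+11)/4 = 17/2.
By the law of total expectation,
E[W] = (1/3)·(13/3) + (1/3)·(25/3) + (1/3)·(17/2) = 127/18.

127/18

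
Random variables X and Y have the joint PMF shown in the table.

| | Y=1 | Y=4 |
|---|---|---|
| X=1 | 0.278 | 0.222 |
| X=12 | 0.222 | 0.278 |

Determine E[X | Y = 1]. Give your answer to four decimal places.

5.8840

P(Y = 1) = 0.500.
Σ X·P over the event = 1·(0.278) + 12·(0.222) = 2.942.
E[X | Y = 1] = (2.942) / (0.500) = 5.8840.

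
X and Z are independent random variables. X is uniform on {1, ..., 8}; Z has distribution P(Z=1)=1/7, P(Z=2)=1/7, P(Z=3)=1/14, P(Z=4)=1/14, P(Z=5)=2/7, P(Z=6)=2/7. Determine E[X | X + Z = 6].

27/10

P(X + Z = 6) = 5/56.
Summing X·P(x,y) over outcomes with X + Z = 6 gives 27/112.
E[X | X + Z = 6] = (27/112) / (5/56) = 27/10.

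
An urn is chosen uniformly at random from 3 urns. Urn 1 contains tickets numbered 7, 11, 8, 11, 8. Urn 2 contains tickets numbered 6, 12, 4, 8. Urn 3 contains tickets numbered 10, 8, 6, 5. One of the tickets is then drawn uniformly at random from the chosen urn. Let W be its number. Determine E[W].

95/12

E[W | urn 1] = (7+11+8+11+8)/5 = 9.
E[W | urn 2] = (6+12+4+8)/4 = 15/2.
E[W | urn 3] = (10+8+6+5)/4 = 29/4.
By the law of total expectation,
E[W] = (1/3)·(9) + (1/3)·(15/2) + (1/3)·(29/4) = 95/12.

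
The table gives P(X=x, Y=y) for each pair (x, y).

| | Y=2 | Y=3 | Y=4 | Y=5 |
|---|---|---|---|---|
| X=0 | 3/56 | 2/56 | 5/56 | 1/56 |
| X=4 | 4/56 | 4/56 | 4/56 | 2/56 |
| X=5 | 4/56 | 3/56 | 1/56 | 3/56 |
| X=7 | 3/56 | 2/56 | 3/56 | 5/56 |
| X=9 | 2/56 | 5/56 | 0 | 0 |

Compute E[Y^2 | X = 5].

P(X = 5) = 11/56.
Σ Y^2·P over the event = 4·(4/56) + 9·(3/56) + 16·(1/56) + 25·(3/56) = 67/28.
E[Y^2 | X = 5] = (67/28) / (11/56) = 134/11.

134/11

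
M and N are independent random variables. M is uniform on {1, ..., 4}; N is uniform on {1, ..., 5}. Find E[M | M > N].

P(M > N) = 3/10.
Summing M·P(x,y) over outcomes with M > N gives 1.
E[M | M > N] = (1) / (3/10) = 10/3.

10/3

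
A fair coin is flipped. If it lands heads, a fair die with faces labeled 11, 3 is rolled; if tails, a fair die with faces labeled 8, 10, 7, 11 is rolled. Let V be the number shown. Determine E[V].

8

E[V | heads] = (11+3)/2 = 7.
E[V | tails] = (8+10+7+11)/4 = 9.
E[V] = (1/2)·(7) + (1/2)·(9) = 8.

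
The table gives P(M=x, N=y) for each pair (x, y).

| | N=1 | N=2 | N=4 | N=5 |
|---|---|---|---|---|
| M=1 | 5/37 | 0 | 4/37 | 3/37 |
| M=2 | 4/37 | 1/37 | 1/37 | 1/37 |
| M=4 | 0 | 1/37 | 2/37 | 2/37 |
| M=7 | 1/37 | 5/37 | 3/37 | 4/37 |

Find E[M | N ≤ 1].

2

P(N ≤ 1) = 10/37.
Summing M·P(M=x,N=y) over the conditioning event gives 20/37.
E[M | N ≤ 1] = (20/37) / (10/37) = 2.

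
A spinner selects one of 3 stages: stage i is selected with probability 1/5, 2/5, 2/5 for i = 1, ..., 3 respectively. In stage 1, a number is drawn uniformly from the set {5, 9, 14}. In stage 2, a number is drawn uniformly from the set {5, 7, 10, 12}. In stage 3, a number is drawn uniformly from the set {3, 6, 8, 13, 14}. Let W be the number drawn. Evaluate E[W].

659/75

E[W | stage 1] = (5+9+14)/3 = 28/3.
E[W | stage 2] = (5+7+10+12)/4 = 17/2.
E[W | stage 3] = (3+6+8+13+14)/5 = 44/5.
E[W] = (1/5)·(28/3) + (2/5)·(17/2) + (2/5)·(44/5) = 659/75.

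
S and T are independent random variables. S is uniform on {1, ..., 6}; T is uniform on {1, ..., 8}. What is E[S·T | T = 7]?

Outcomes with T = 7: (1,7), (2,7), (3,7), (4,7), (5,7), (6,7), each with probability 1/48.
E[S·T | T = 7] = (7 + 14 + 21 + 28 + 35 + 42) / 6 = 49/2.

49/2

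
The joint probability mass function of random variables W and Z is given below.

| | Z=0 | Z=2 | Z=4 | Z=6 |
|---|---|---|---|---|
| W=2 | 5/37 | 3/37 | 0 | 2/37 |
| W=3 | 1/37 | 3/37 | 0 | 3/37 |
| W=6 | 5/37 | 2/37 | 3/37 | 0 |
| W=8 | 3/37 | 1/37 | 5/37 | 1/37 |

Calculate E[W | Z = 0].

P(Z = 0) = 14/37.
Σ W·P over the event = 2·(5/37) + 3·(1/37) + 6·(5/37) + 8·(3/37) = 67/37.
E[W | Z = 0] = (67/37) / (14/37) = 67/14.

67/14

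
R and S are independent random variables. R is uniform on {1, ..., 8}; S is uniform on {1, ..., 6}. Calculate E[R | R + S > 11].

Outcomes with R + S > 11: (6,6), (7,5), (7,6), (8,4), (8,5), (8,6), each with probability 1/48.
E[R | R + S > 11] = (6 + 7 + 7 + 8 + 8 + 8) / 6 = 22/3.

22/3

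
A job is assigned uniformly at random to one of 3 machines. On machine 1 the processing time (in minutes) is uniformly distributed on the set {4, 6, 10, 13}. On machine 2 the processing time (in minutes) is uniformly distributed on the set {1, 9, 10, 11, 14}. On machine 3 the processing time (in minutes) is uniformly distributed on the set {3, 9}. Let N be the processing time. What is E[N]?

E[N | machine 1] = (4+6+10+13)/4 = 33/4.
E[N | machine 2] = (1+9+10+11+14)/5 = 9.
E[N | machine 3] = (3+9)/2 = 6.
By the law of total expectation,
E[N] = (1/3)·(33/4) + (1/3)·(9) + (1/3)·(6) = 31/4.

31/4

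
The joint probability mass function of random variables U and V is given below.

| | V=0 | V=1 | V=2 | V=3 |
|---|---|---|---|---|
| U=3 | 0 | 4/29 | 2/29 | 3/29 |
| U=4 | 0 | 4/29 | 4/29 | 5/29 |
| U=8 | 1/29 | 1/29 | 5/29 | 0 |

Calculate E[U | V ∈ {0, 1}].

P(V ∈ {0, 1}) = 10/29.
Summing U·P(U=x,V=y) over the conditioning event gives 44/29.
E[U | V ∈ {0, 1}] = (44/29) / (10/29) = 22/5.

22/5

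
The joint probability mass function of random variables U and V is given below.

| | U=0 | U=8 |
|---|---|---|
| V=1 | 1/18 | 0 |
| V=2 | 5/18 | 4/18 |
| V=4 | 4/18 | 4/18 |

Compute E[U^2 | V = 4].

P(V = 4) = 4/9.
Summing U^2·P(U=x,V=y) over the conditioning event gives 128/9.
E[U^2 | V = 4] = (128/9) / (4/9) = 32.

32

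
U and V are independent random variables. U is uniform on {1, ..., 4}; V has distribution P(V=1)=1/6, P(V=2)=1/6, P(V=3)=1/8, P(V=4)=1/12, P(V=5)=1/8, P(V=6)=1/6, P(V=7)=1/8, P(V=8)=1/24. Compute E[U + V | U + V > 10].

56/5

P(U + V > 10) = 5/96.
Summing (U+V)·P(x,y) over outcomes with U + V > 10 gives 7/12.
E[U + V | U + V > 10] = (7/12) / (5/96) = 56/5.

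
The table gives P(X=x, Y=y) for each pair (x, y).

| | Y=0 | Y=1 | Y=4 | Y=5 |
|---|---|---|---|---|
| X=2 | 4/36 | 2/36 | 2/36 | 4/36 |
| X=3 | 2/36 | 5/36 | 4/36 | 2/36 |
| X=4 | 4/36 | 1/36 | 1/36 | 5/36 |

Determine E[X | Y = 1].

23/8

P(Y = 1) = 2/9.
Summing X·P(X=x,Y=y) over the conditioning event gives 23/36.
E[X | Y = 1] = (23/36) / (2/9) = 23/8.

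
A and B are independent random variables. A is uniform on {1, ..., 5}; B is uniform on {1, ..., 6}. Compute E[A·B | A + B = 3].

Outcomes with A + B = 3: (1,2), (2,1), each with probability 1/30.
E[A·B | A + B = 3] = (2 + 2) / 2 = 2.

2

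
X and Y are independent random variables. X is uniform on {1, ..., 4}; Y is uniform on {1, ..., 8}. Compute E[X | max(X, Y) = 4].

Outcomes with max(X, Y) = 4: (1,4), (2,4), (3,4), (4,1), (4,2), (4,3), (4,4), each with probability 1/32.
E[X | max(X, Y) = 4] = (1 + 2 + 3 + 4 + 4 + 4 + 4) / 7 = 22/7.

22/7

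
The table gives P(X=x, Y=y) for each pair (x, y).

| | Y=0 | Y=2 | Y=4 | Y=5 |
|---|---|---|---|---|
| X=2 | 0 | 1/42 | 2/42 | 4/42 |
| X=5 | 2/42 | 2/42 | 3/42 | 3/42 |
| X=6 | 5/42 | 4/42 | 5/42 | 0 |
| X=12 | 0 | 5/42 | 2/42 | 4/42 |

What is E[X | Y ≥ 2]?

48/7

P(Y ≥ 2) = 5/6.
Summing X·P(X=x,Y=y) over the conditioning event gives 40/7.
E[X | Y ≥ 2] = (40/7) / (5/6) = 48/7.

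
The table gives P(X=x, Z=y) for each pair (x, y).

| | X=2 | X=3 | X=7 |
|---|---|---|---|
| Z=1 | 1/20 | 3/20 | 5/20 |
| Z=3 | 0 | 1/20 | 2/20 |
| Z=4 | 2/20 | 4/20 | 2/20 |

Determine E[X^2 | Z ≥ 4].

P(Z ≥ 4) = 2/5.
Σ X^2·P over the event = 4·(2/20) + 9·(4/20) + 49·(2/20) = 71/10.
E[X^2 | Z ≥ 4] = (71/10) / (2/5) = 71/4.

71/4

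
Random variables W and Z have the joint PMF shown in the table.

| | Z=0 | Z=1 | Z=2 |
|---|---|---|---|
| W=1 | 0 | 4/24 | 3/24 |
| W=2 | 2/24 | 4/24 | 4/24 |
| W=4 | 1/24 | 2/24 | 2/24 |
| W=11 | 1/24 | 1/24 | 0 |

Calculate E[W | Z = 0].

P(Z = 0) = 1/6.
Σ W·P over the event = 2·(2/24) + 4·(1/24) + 11·(1/24) = 19/24.
E[W | Z = 0] = (19/24) / (1/6) = 19/4.

19/4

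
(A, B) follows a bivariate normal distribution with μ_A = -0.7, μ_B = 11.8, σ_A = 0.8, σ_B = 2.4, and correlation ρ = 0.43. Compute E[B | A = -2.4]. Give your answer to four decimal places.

9.6070

For a bivariate normal, E[B | A=x] = μ_B + ρ·(σ_B/σ_A)·(x − μ_A).
E[B | A=-2.4] = 11.8 + (0.43)·(2.4/0.8)·(-2.4 − (-0.7)) = 11.8 + (1.29)·(-1.7) = 9.6070.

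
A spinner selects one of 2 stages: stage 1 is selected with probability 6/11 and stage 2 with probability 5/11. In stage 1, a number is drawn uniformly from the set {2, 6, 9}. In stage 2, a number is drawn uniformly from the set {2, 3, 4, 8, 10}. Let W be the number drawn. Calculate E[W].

E[W | stage 1] = (2+6+9)/3 = 17/3.
E[W | stage 2] = (2+3+4+8+10)/5 = 27/5.
By the law of total expectation,
E[W] = (6/11)·(17/3) + (5/11)·(27/5) = 61/11.

61/11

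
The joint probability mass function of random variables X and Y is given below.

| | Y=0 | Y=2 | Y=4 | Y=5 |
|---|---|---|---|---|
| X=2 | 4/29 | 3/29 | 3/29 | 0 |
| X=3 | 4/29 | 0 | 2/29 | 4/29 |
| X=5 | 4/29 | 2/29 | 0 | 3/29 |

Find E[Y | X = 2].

9/5

P(X = 2) = 10/29.
Σ Y·P over the event = 0·(4/29) + 2·(3/29) + 4·(3/29) = 18/29.
E[Y | X = 2] = (18/29) / (10/29) = 9/5.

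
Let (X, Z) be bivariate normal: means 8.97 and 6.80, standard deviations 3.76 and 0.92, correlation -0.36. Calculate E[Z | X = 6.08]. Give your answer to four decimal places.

7.0546

The regression of Z on X has slope ρ·σ_Z/σ_X and passes through (μ_X, μ_Z).
E[Z | X=6.08] = 6.80 + (-0.36)·(0.92/3.76)·(6.08 − (8.97)) = 6.80 + (-0.088085)·(-2.89) = 7.0546.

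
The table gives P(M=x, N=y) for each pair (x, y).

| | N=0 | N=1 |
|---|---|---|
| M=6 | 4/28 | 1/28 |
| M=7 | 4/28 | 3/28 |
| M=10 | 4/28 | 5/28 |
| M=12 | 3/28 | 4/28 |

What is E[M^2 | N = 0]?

P(N = 0) = 15/28.
Σ M^2·P over the event = 36·(4/28) + 49·(4/28) + 100·(4/28) + 144·(3/28) = 293/7.
E[M^2 | N = 0] = (293/7) / (15/28) = 1172/15.

1172/15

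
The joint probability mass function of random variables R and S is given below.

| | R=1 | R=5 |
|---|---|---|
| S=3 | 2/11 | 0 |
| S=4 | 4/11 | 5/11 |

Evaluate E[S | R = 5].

4

P(R = 5) = 5/11.
Σ S·P over the event = 4·(5/11) = 20/11.
E[S | R = 5] = (20/11) / (5/11) = 4.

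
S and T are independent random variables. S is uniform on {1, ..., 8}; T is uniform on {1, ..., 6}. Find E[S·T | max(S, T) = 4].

Outcomes with max(S, T) = 4: (1,4), (2,4), (3,4), (4,1), (4,2), (4,3), (4,4), each with probability 1/48.
E[S·T | max(S, T) = 4] = (4 + 8 + 12 + 4 + 8 + 12 + 16) / 7 = 64/7.

64/7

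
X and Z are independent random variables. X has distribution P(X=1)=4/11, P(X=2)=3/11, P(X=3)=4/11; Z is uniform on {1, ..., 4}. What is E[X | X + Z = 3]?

P(X + Z = 3) = 7/44.
Summing X·P(x,y) over outcomes with X + Z = 3 gives 5/22.
E[X | X + Z = 3] = (5/22) / (7/44) = 10/7.

10/7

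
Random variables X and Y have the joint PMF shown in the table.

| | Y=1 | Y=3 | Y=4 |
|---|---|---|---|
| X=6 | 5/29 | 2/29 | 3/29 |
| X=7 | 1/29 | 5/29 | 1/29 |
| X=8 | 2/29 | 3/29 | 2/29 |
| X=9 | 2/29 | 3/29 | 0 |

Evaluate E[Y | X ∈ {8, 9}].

5/2

P(X ∈ {8, 9}) = 12/29.
Σ Y·P over the event = 1·(2/29) + 3·(3/29) + 4·(2/29) + 1·(2/29) + 3·(3/29) = 30/29.
E[Y | X ∈ {8, 9}] = (30/29) / (12/29) = 5/2.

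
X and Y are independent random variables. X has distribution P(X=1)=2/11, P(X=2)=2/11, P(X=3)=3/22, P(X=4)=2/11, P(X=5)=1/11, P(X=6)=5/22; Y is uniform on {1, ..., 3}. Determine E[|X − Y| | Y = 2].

41/22

P(Y = 2) = 1/3.
Summing |X−Y|·P(x,y) over outcomes with Y = 2 gives 41/66.
E[|X − Y| | Y = 2] = (41/66) / (1/3) = 41/22.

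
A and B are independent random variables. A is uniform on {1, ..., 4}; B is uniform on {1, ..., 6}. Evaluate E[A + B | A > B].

Outcomes with A > B: (2,1), (3,1), (3,2), (4,1), (4,2), (4,3), each with probability 1/24.
E[A + B | A > B] = (3 + 4 + 5 + 5 + 6 + 7) / 6 = 5.

5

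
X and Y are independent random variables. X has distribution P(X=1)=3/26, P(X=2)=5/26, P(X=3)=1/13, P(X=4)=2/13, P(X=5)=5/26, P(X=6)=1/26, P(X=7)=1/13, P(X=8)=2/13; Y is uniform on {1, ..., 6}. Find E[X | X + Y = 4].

19/10

P(X + Y = 4) = 5/78.
Summing X·P(x,y) over outcomes with X + Y = 4 gives 19/156.
E[X | X + Y = 4] = (19/156) / (5/78) = 19/10.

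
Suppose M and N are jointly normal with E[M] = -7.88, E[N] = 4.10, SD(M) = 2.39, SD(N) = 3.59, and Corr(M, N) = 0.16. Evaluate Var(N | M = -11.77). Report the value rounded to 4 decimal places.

12.5582

For a bivariate normal, Var(N | M=x) = σ_N²(1 − ρ²).
Var(N | M=-11.77) = (3.59)²·(1 − (0.16)²) = 12.8881·0.9744 = 12.5582.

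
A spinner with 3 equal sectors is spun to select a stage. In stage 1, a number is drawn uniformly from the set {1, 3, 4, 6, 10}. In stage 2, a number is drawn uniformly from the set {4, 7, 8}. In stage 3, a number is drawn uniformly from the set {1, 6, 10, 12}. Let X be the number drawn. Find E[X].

1103/180

E[X | stage 1] = (1+3+4+6+10)/5 = 24/5.
E[X | stage 2] = (4+7+8)/3 = 19/3.
E[X | stage 3] = (1+6+10+12)/4 = 29/4.
E[X] = (1/3)·(24/5) + (1/3)·(19/3) + (1/3)·(29/4) = 1103/180.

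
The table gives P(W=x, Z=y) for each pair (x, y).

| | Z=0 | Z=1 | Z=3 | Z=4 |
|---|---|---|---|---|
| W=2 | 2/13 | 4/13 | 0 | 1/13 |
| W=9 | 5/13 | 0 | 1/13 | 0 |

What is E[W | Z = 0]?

P(Z = 0) = 7/13.
Σ W·P over the event = 2·(2/13) + 9·(5/13) = 49/13.
E[W | Z = 0] = (49/13) / (7/13) = 7.

7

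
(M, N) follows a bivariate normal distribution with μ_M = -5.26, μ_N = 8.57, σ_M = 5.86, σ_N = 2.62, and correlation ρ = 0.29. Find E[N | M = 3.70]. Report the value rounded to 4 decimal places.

The regression of N on M has slope ρ·σ_N/σ_M and passes through (μ_M, μ_N).
E[N | M=3.70] = 8.57 + (0.29)·(2.62/5.86)·(3.70 − (-5.26)) = 8.57 + (0.129659)·(8.96) = 9.7317.

9.7317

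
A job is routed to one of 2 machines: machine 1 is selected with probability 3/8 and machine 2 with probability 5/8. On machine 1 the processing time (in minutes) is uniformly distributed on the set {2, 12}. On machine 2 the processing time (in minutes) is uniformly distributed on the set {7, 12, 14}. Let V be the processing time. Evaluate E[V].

E[V | machine 1] = (2+12)/2 = 7.
E[V | machine 2] = (7+12+14)/3 = 11.
By the law of total expectation,
E[V] = (3/8)·(7) + (5/8)·(11) = 19/2.

19/2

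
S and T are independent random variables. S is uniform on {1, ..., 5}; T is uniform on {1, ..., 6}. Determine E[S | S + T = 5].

Outcomes with S + T = 5: (1,4), (2,3), (3,2), (4,1), each with probability 1/30.
E[S | S + T = 5] = (1 + 2 + 3 + 4) / 4 = 5/2.

5/2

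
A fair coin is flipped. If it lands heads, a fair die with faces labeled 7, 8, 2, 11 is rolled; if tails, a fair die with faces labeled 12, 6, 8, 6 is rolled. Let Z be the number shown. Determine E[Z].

E[Z | heads] = (7+8+2+11)/4 = 7.
E[Z | tails] = (12+6+8+6)/4 = 8.
By the law of total expectation,
E[Z] = (1/2)·(7) + (1/2)·(8) = 15/2.

15/2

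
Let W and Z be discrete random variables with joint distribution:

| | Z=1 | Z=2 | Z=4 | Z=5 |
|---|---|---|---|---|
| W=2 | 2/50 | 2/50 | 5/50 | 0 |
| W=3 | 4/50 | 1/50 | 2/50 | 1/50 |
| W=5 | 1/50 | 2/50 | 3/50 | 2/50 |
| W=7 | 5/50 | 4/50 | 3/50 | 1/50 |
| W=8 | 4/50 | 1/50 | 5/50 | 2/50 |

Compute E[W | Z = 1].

P(Z = 1) = 8/25.
Σ W·P over the event = 2·(2/50) + 3·(4/50) + 5·(1/50) + 7·(5/50) + 8·(4/50) = 44/25.
E[W | Z = 1] = (44/25) / (8/25) = 11/2.

11/2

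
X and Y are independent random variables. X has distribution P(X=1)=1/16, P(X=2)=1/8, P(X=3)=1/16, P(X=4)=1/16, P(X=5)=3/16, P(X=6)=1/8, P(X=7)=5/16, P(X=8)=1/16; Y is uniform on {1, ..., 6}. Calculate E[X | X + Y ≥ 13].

51/7

P(X + Y ≥ 13) = 7/96.
Summing X·P(x,y) over outcomes with X + Y ≥ 13 gives 17/32.
E[X | X + Y ≥ 13] = (17/32) / (7/96) = 51/7.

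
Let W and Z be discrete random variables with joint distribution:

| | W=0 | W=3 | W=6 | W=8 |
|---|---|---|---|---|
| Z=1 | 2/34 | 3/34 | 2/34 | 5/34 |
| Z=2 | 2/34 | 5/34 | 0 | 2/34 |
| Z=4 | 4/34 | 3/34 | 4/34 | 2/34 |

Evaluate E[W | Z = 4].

P(Z = 4) = 13/34.
Summing W·P(W=x,Z=y) over the conditioning event gives 49/34.
E[W | Z = 4] = (49/34) / (13/34) = 49/13.

49/13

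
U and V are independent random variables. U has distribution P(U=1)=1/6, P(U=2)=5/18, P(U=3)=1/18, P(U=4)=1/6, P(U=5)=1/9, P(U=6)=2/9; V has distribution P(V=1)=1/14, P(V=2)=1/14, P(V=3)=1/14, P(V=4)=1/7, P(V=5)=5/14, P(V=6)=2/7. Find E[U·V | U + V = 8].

489/37

P(U + V = 8) = 37/252.
Summing UV·P(x,y) over outcomes with U + V = 8 gives 163/84.
E[U·V | U + V = 8] = (163/84) / (37/252) = 489/37.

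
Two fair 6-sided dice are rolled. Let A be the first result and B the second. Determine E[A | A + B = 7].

Outcomes with A + B = 7: (1,6), (2,5), (3,4), (4,3), (5,2), (6,1), each with probability 1/36.
E[A | A + B = 7] = (1 + 2 + 3 + 4 + 5 + 6) / 6 = 7/2.

7/2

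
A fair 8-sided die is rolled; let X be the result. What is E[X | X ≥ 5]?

Given X ≥ 5, X is equally likely to be any of {5, 6, 7, 8}.
E[X | X ≥ 5] = (5 + 6 + 7 + 8) / 4 = 13/2.

13/2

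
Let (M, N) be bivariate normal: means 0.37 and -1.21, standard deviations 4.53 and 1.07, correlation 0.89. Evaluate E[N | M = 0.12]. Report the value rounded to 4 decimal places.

-1.2626

E[N | M=x] = μ_N + ρ(σ_N/σ_M)(x − μ_M) for jointly normal variables.
E[N | M=0.12] = -1.21 + (0.89)·(1.07/4.53)·(0.12 − (0.37)) = -1.21 + (0.21022)·(-0.25) = -1.2626.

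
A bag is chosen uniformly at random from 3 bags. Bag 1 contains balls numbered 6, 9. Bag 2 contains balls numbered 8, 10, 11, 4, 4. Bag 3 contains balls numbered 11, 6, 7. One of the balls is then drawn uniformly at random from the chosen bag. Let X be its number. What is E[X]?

E[X | bag 1] = (6+9)/2 = 15/2.
E[X | bag 2] = (8+10+11+4+4)/5 = 37/5.
E[X | bag 3] = (11+6+7)/3 = 8.
By the law of total expectation,
E[X] = (1/3)·(15/2) + (1/3)·(37/5) + (1/3)·(8) = 229/30.

229/30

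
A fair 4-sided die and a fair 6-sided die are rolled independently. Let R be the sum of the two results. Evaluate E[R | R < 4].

8/3

P(R < 4) = 1/8.
Σ over the event: 2·1/24 + 3·1/12 = 1/3.
E[R | R < 4] = (1/3) / (1/8) = 8/3.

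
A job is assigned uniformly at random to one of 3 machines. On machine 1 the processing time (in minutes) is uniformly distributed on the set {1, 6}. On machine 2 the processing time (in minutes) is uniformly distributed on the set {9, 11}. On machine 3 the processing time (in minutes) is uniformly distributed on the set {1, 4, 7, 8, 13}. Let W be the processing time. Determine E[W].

E[W | machine 1] = (1+6)/2 = 7/2.
E[W | machine 2] = (9+11)/2 = 10.
E[W | machine 3] = (1+4+7+8+13)/5 = 33/5.
By the law of total expectation,
E[W] = (1/3)·(7/2) + (1/3)·(10) + (1/3)·(33/5) = 67/10.

67/10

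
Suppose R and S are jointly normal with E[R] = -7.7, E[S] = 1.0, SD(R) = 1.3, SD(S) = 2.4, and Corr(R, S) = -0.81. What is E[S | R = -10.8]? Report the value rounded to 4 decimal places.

5.6357

E[S | R=x] = μ_S + ρ(σ_S/σ_R)(x − μ_R) for jointly normal variables.
E[S | R=-10.8] = 1.0 + (-0.81)·(2.4/1.3)·(-10.8 − (-7.7)) = 1.0 + (-1.4954)·(-3.1) = 5.6357.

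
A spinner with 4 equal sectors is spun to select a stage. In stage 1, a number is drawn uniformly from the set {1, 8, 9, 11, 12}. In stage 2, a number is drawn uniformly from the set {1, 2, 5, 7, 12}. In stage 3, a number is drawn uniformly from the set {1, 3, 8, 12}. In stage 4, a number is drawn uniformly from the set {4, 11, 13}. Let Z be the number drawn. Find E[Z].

E[Z | stage 1] = (1+8+9+11+12)/5 = 41/5.
E[Z | stage 2] = (1+2+5+7+12)/5 = 27/5.
E[Z | stage 3] = (1+3+8+12)/4 = 6.
E[Z | stage 4] = (4+11+13)/3 = 28/3.
E[Z] = (1/4)·(41/5) + (1/4)·(27/5) + (1/4)·(6) + (1/4)·(28/3) = 217/30.

217/30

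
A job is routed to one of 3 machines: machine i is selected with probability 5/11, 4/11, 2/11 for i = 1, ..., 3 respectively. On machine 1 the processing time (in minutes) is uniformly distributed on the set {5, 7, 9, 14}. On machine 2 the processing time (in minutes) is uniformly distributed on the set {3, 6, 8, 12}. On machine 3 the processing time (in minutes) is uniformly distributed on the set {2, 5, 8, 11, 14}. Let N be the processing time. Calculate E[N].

355/44

E[N | machine 1] = (5+7+9+14)/4 = 35/4.
E[N | machine 2] = (3+6+8+12)/4 = 29/4.
E[N | machine 3] = (2+5+8+11+14)/5 = 8.
By the law of total expectation,
E[N] = (5/11)·(35/4) + (4/11)·(29/4) + (2/11)·(8) = 355/44.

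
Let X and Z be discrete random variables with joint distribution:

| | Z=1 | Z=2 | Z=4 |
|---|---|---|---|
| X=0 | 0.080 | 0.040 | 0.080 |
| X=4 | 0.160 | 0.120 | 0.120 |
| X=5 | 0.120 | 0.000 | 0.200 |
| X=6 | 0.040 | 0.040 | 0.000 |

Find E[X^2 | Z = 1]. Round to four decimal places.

17.5000

P(Z = 1) = 0.400.
Summing X^2·P(X=x,Z=y) over the conditioning event gives 7.000.
E[X^2 | Z = 1] = (7.000) / (0.400) = 17.5000.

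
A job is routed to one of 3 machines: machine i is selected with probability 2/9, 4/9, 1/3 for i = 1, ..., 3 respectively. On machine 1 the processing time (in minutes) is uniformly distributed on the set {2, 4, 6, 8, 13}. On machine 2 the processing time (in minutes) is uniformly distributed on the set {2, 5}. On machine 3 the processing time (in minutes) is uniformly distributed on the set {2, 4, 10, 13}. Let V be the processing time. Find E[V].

E[V | machine 1] = (2+4+6+8+13)/5 = 33/5.
E[V | machine 2] = (2+5)/2 = 7/2.
E[V | machine 3] = (2+4+10+13)/4 = 29/4.
By the law of total expectation,
E[V] = (2/9)·(33/5) + (4/9)·(7/2) + (1/3)·(29/4) = 979/180.

979/180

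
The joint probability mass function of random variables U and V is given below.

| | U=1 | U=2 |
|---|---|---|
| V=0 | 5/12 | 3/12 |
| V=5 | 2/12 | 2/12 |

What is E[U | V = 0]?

11/8

P(V = 0) = 2/3.
Σ U·P over the event = 1·(5/12) + 2·(3/12) = 11/12.
E[U | V = 0] = (11/12) / (2/3) = 11/8.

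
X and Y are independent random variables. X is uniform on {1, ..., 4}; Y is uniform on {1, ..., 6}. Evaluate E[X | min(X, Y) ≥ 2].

P(min(X, Y) ≥ 2) = 5/8.
Summing X·P(x,y) over outcomes with min(X, Y) ≥ 2 gives 15/8.
E[X | min(X, Y) ≥ 2] = (15/8) / (5/8) = 3.

3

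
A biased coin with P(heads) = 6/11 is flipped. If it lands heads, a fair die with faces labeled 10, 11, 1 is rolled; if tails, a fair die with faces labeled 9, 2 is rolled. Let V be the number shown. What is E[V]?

13/2

E[V | heads] = (10+11+1)/3 = 22/3.
E[V | tails] = (9+2)/2 = 11/2.
By the law of total expectation,
E[V] = (6/11)·(22/3) + (5/11)·(11/2) = 13/2.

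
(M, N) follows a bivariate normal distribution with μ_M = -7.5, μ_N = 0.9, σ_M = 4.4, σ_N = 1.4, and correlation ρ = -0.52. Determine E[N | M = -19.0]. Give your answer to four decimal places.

The regression of N on M has slope ρ·σ_N/σ_M and passes through (μ_M, μ_N).
E[N | M=-19.0] = 0.9 + (-0.52)·(1.4/4.4)·(-19.0 − (-7.5)) = 0.9 + (-0.16545)·(-11.5) = 2.8027.

2.8027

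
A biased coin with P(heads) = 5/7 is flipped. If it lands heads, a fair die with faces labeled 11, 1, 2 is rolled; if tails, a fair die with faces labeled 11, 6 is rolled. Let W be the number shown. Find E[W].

121/21

E[W | heads] = (11+1+2)/3 = 14/3.
E[W | tails] = (11+6)/2 = 17/2.
E[W] = (5/7)·(14/3) + (2/7)·(17/2) = 121/21.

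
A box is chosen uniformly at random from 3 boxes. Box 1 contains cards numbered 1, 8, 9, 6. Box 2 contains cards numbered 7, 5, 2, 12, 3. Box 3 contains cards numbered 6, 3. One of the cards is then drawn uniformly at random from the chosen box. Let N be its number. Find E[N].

163/30

E[N | box 1] = (1+8+9+6)/4 = 6.
E[N | box 2] = (7+5+2+12+3)/5 = 29/5.
E[N | box 3] = (6+3)/2 = 9/2.
E[N] = (1/3)·(6) + (1/3)·(29/5) + (1/3)·(9/2) = 163/30.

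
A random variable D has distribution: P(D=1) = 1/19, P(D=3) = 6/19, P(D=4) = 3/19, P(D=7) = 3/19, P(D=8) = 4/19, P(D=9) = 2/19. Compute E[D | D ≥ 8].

25/3

P(D ≥ 8) = 6/19.
Σ over the event: 8·4/19 + 9·2/19 = 50/19.
E[D | D ≥ 8] = (50/19) / (6/19) = 25/3.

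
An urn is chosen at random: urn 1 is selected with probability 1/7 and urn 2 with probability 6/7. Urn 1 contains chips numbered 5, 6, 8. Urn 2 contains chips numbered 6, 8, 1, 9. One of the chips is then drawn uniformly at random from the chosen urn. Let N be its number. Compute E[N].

127/21

E[N | urn 1] = (5+6+8)/3 = 19/3.
E[N | urn 2] = (6+8+1+9)/4 = 6.
E[N] = (1/7)·(19/3) + (6/7)·(6) = 127/21.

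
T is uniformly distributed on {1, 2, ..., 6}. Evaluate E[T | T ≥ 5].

11/2

Given T ≥ 5, T is equally likely to be any of {5, 6}.
E[T | T ≥ 5] = (5 + 6) / 2 = 11/2.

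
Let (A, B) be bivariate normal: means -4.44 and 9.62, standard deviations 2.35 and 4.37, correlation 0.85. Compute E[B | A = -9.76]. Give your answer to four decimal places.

1.2110

For a bivariate normal, E[B | A=x] = μ_B + ρ·(σ_B/σ_A)·(x − μ_A).
E[B | A=-9.76] = 9.62 + (0.85)·(4.37/2.35)·(-9.76 − (-4.44)) = 9.62 + (1.58064)·(-5.32) = 1.2110.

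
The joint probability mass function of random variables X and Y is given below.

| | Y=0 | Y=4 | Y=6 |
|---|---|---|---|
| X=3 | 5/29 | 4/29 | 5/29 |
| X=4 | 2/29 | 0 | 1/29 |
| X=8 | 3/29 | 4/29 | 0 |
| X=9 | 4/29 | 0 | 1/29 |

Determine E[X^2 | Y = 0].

593/14

P(Y = 0) = 14/29.
Σ X^2·P over the event = 9·(5/29) + 16·(2/29) + 64·(3/29) + 81·(4/29) = 593/29.
E[X^2 | Y = 0] = (593/29) / (14/29) = 593/14.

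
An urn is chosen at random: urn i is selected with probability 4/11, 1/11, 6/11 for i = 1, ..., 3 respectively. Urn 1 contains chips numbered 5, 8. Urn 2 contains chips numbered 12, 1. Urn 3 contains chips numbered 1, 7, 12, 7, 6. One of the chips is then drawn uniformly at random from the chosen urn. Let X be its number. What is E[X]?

721/110

E[X | urn 1] = (5+8)/2 = 13/2.
E[X | urn 2] = (12+1)/2 = 13/2.
E[X | urn 3] = (1+7+12+7+6)/5 = 33/5.
By the law of total expectation,
E[X] = (4/11)·(13/2) + (1/11)·(13/2) + (6/11)·(33/5) = 721/110.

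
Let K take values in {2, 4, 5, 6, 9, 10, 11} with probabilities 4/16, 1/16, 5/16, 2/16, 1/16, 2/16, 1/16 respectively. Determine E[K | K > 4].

7

P(K > 4) = 11/16.
Σ over the event: 5·5/16 + 6·1/8 + 9·1/16 + 10·1/8 + 11·1/16 = 77/16.
E[K | K > 4] = (77/16) / (11/16) = 7.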